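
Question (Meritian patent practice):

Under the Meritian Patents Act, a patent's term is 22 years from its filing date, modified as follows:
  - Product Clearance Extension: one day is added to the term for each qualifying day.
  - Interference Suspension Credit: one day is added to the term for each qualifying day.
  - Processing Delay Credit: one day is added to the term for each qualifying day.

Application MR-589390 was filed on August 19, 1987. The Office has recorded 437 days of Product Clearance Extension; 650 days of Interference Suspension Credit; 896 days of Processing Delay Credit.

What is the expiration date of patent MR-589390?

Base term: filing date + 22 years → 19 August 2009.
Product Clearance Extension: +437 days → 30 October 2010.
Interference Suspension Credit: +650 days → 10 August 2012.
Processing Delay Credit: +896 days → 23 January 2015.

January 23, 2015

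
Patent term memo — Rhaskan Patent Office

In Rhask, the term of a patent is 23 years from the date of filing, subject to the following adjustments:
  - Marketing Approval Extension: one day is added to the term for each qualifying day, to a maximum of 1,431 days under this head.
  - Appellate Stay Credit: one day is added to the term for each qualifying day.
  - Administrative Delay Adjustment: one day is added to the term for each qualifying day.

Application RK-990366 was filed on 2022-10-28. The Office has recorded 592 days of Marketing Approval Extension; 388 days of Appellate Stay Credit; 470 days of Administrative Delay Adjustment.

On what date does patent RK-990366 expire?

Base term: filing date + 23 years → 28 October 2045.
Marketing Approval Extension: 592 days (within the 1431-day cap) → +592 days → 12 June 2047.
Appellate Stay Credit: +388 days → 4 July 2048.
Administrative Delay Adjustment: +470 days → 17 October 2049.

2049-10-17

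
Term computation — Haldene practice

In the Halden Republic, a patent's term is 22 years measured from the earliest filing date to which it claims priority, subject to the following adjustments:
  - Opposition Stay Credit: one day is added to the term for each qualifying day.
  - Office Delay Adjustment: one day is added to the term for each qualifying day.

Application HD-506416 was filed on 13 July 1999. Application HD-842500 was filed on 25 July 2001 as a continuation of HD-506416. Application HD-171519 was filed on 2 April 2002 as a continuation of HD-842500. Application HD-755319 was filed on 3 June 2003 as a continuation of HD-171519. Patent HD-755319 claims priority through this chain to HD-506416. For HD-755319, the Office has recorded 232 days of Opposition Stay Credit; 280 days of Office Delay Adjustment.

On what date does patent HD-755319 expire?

2022-12-07

Earliest priority filing: 13 July 1999.
Base term: 13 July 1999 + 22 years → 13 July 2021.
Opposition Stay Credit: +232 days → 2 March 2022.
Office Delay Adjustment: +280 days → 7 December 2022.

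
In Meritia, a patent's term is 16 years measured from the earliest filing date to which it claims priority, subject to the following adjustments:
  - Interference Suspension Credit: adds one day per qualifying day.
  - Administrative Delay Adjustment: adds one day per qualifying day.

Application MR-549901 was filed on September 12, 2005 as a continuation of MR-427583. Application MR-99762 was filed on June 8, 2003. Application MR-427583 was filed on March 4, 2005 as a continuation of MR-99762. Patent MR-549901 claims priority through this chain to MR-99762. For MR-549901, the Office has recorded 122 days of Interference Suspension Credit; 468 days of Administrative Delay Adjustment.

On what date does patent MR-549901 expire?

2021-01-18

Earliest priority filing: 8 June 2003.
Base term: 8 June 2003 + 16 years → 8 June 2019.
Interference Suspension Credit: +122 days → 8 October 2019.
Administrative Delay Adjustment: +468 days → 18 January 2021.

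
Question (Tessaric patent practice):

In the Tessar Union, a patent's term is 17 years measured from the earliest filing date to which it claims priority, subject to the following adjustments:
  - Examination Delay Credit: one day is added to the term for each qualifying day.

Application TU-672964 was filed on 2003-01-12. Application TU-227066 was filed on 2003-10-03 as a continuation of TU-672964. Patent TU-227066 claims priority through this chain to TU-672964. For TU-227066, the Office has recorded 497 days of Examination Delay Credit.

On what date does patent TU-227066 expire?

Earliest priority filing: 12 January 2003.
Base term: 12 January 2003 + 17 years → 12 January 2020.
Examination Delay Credit: +497 days → 23 May 2021.

2021-05-23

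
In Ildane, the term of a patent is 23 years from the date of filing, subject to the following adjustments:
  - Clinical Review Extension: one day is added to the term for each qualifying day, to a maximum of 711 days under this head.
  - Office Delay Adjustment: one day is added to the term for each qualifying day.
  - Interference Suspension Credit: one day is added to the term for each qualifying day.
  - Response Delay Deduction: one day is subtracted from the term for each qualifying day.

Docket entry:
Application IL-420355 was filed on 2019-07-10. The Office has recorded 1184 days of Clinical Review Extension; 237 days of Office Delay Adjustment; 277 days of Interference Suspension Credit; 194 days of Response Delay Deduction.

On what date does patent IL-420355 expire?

Base term: filing date + 23 years → 10 July 2042.
Clinical Review Extension: 1184 days claimed exceeds the 711-day cap, so +711 days → 20 June 2044.
Office Delay Adjustment: +237 days → 12 February 2045.
Interference Suspension Credit: +277 days → 16 November 2045.
Response Delay Deduction: −194 days → 6 May 2045.

2045-05-06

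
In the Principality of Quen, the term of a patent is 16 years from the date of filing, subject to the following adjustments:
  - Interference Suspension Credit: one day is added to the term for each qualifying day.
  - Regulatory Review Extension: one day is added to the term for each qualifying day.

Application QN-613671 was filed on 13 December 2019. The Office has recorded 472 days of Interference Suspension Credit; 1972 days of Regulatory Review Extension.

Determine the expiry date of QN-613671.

2042-08-22

Base term: filing date + 16 years → 13 December 2035.
Interference Suspension Credit: +472 days → 29 March 2037.
Regulatory Review Extension: +1972 days → 22 August 2042.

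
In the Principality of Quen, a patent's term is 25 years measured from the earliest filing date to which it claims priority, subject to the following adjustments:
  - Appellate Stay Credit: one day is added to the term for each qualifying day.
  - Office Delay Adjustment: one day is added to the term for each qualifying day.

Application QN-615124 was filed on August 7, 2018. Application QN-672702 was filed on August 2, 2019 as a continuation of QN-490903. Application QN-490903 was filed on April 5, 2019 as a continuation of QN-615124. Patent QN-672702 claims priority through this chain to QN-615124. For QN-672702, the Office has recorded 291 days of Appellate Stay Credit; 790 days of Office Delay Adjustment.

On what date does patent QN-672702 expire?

Earliest priority filing: 7 August 2018.
Base term: 7 August 2018 + 25 years → 7 August 2043.
Appellate Stay Credit: +291 days → 24 May 2044.
Office Delay Adjustment: +790 days → 23 July 2046.

July 23, 2046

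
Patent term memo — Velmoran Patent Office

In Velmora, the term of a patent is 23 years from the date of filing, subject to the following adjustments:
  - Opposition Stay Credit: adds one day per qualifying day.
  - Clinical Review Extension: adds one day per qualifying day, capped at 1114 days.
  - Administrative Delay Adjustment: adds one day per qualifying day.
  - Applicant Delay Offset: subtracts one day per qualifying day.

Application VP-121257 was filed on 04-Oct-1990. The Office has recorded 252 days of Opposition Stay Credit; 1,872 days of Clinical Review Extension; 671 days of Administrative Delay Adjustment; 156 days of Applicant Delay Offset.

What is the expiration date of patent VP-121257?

Base term: filing date + 23 years → 4 October 2013.
Opposition Stay Credit: +252 days → 13 June 2014.
Clinical Review Extension: 1872 days claimed exceeds the 1114-day cap, so +1114 days → 1 July 2017.
Administrative Delay Adjustment: +671 days → 3 May 2019.
Applicant Delay Offset: −156 days → 28 November 2018.

November 28, 2018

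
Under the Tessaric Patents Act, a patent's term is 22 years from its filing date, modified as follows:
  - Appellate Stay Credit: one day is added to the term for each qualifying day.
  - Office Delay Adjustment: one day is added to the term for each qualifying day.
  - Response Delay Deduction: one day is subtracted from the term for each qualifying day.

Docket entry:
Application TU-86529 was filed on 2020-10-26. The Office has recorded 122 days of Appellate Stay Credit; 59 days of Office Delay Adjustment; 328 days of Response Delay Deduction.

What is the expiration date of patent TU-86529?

June 1, 2042

Base term: filing date + 22 years → 26 October 2042.
Appellate Stay Credit: +122 days → 25 February 2043.
Office Delay Adjustment: +59 days → 25 April 2043.
Response Delay Deduction: −328 days → 1 June 2042.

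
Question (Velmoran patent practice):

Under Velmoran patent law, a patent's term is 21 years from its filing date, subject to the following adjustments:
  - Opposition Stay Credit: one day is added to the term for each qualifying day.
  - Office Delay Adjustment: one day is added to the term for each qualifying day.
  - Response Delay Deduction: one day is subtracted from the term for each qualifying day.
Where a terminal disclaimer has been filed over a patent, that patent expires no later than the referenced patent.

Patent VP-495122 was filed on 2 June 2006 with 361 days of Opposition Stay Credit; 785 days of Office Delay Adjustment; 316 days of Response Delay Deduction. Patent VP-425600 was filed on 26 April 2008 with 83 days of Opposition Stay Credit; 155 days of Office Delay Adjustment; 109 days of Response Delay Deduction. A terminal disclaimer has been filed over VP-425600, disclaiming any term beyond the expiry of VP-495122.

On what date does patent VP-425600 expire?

September 2, 2029

Natural term of VP-425600:
  Base: filing + 21 years → 26 April 2029.
  Opposition Stay Credit: +83 days → 18 July 2029.
  Office Delay Adjustment: +155 days → 20 December 2029.
  Response Delay Deduction: −109 days → 2 September 2029.
Expiry of referenced patent VP-495122:
  Base: filing + 21 years → 2 June 2027.
  Opposition Stay Credit: +361 days → 28 May 2028.
  Office Delay Adjustment: +785 days → 22 July 2030.
  Response Delay Deduction: −316 days → 9 September 2029.
Terminal disclaimer: VP-425600 expires on the earlier of 2 September 2029 and 9 September 2029.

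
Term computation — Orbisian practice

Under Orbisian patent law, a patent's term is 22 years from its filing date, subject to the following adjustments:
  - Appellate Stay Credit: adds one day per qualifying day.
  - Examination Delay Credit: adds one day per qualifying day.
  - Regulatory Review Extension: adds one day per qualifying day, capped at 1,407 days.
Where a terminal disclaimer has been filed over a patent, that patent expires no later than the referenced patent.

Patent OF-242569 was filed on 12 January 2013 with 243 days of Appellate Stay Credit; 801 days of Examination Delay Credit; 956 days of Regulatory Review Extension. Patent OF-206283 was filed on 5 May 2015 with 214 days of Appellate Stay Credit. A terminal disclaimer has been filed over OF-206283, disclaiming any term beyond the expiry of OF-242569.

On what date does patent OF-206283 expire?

Natural term of OF-206283:
  Base: filing + 22 years → 5 May 2037.
  Appellate Stay Credit: +214 days → 5 December 2037.
Expiry of referenced patent OF-242569:
  Base: filing + 22 years → 12 January 2035.
  Appellate Stay Credit: +243 days → 12 September 2035.
  Examination Delay Credit: +801 days → 21 November 2037.
  Regulatory Review Extension: 956 days (within the 1407-day cap) → +956 days → 4 July 2040.
Terminal disclaimer: OF-206283 expires on the earlier of 5 December 2037 and 4 July 2040.

2037-12-05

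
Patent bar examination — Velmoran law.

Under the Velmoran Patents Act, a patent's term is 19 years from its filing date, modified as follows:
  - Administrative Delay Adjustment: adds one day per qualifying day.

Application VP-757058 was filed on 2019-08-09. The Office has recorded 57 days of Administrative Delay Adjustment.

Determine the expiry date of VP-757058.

October 5, 2038

Base term: filing date + 19 years → 9 August 2038.
Administrative Delay Adjustment: +57 days → 5 October 2038.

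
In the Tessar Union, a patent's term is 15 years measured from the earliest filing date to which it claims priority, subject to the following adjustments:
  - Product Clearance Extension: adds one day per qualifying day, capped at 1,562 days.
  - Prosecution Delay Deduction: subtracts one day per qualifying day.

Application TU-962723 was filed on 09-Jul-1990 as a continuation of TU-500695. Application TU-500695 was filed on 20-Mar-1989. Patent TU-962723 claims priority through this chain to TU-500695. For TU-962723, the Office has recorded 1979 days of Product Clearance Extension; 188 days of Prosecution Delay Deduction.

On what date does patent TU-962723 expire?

2007-12-24

Earliest priority filing: 20 March 1989.
Base term: 20 March 1989 + 15 years → 20 March 2004.
Product Clearance Extension: 1979 days claimed exceeds the 1562-day cap, so +1562 days → 29 June 2008.
Prosecution Delay Deduction: −188 days → 24 December 2007.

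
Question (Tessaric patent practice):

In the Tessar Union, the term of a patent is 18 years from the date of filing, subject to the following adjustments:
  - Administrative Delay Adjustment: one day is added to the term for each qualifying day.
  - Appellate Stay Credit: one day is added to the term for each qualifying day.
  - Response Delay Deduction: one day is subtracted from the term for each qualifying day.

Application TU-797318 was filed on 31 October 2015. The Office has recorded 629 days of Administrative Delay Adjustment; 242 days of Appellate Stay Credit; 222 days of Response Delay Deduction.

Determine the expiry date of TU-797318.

2035-08-11

Base term: filing date + 18 years → 31 October 2033.
Administrative Delay Adjustment: +629 days → 22 July 2035.
Appellate Stay Credit: +242 days → 20 March 2036.
Response Delay Deduction: −222 days → 11 August 2035.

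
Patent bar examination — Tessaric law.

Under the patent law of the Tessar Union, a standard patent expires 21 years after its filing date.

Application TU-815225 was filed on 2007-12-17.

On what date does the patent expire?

Filing date + 21 years → 17 December 2028.

December 17, 2028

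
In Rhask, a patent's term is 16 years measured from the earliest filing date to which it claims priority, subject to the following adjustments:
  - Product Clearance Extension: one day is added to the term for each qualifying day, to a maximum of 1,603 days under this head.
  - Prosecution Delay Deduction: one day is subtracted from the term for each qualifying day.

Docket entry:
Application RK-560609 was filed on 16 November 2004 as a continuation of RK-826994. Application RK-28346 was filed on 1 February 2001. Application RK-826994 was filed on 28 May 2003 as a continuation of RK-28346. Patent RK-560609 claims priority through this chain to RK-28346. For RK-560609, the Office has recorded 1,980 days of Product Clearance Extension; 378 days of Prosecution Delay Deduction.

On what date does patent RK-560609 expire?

June 10, 2020

Earliest priority filing: 1 February 2001.
Base term: 1 February 2001 + 16 years → 1 February 2017.
Product Clearance Extension: 1980 days claimed exceeds the 1603-day cap, so +1603 days → 23 June 2021.
Prosecution Delay Deduction: −378 days → 10 June 2020.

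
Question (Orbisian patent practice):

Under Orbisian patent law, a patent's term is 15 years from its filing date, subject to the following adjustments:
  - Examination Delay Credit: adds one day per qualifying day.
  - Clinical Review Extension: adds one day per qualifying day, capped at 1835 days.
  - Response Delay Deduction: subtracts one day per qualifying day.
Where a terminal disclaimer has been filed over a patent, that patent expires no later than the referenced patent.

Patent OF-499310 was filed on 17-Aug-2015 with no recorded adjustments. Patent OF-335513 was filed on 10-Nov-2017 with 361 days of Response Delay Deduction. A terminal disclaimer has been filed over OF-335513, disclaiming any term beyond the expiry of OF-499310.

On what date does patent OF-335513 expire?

2030-08-17

Natural term of OF-335513:
  Base: filing + 15 years → 10 November 2032.
  Response Delay Deduction: −361 days → 15 November 2031.
Expiry of referenced patent OF-499310:
  Base: filing + 15 years → 17 August 2030.
Terminal disclaimer: OF-335513 expires on the earlier of 15 November 2031 and 17 August 2030.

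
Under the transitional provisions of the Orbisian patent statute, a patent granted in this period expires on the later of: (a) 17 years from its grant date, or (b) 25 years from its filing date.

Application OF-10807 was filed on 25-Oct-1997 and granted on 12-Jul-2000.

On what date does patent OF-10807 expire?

(a) grant + 17 years → 12 July 2017.
(b) filing + 25 years → 25 October 2022.
Later of the two: 25 October 2022.

October 25, 2022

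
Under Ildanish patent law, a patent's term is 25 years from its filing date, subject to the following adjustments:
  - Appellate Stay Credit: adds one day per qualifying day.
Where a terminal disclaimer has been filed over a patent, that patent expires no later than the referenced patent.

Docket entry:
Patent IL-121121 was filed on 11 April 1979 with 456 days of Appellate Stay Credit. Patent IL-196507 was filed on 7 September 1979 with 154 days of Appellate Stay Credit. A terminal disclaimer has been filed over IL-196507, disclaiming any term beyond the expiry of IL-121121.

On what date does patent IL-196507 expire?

Natural term of IL-196507:
  Base: filing + 25 years → 7 September 2004.
  Appellate Stay Credit: +154 days → 8 February 2005.
Expiry of referenced patent IL-121121:
  Base: filing + 25 years → 11 April 2004.
  Appellate Stay Credit: +456 days → 11 July 2005.
Terminal disclaimer: IL-196507 expires on the earlier of 8 February 2005 and 11 July 2005.

February 8, 2005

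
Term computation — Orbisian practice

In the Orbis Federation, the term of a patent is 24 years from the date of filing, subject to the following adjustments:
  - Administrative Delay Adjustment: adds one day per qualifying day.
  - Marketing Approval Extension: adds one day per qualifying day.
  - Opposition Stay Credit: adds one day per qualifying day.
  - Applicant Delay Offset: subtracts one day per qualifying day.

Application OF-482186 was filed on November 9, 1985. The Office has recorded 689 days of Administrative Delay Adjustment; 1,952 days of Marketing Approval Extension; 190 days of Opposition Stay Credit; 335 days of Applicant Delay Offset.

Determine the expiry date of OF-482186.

2016-09-09

Base term: filing date + 24 years → 9 November 2009.
Administrative Delay Adjustment: +689 days → 29 September 2011.
Marketing Approval Extension: +1952 days → 1 February 2017.
Opposition Stay Credit: +190 days → 10 August 2017.
Applicant Delay Offset: −335 days → 9 September 2016.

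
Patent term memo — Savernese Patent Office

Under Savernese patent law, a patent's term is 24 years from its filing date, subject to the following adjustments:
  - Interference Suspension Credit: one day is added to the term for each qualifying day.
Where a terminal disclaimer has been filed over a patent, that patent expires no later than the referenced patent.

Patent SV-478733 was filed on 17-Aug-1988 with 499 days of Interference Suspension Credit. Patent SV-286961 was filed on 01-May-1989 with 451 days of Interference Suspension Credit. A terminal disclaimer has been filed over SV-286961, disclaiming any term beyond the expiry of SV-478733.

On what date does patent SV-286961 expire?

Natural term of SV-286961:
  Base: filing + 24 years → 1 May 2013.
  Interference Suspension Credit: +451 days → 26 July 2014.
Expiry of referenced patent SV-478733:
  Base: filing + 24 years → 17 August 2012.
  Interference Suspension Credit: +499 days → 29 December 2013.
Terminal disclaimer: SV-286961 expires on the earlier of 26 July 2014 and 29 December 2013.

2013-12-29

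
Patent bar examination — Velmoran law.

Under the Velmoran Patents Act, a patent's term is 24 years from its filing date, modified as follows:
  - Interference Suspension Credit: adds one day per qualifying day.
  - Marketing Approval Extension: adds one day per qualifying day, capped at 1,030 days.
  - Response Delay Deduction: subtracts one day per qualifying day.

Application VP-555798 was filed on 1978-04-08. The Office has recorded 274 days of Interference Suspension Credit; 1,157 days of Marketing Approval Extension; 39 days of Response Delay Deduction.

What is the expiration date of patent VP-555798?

2005-09-24

Base term: filing date + 24 years → 8 April 2002.
Interference Suspension Credit: +274 days → 7 January 2003.
Marketing Approval Extension: 1157 days claimed exceeds the 1030-day cap, so +1030 days → 2 November 2005.
Response Delay Deduction: −39 days → 24 September 2005.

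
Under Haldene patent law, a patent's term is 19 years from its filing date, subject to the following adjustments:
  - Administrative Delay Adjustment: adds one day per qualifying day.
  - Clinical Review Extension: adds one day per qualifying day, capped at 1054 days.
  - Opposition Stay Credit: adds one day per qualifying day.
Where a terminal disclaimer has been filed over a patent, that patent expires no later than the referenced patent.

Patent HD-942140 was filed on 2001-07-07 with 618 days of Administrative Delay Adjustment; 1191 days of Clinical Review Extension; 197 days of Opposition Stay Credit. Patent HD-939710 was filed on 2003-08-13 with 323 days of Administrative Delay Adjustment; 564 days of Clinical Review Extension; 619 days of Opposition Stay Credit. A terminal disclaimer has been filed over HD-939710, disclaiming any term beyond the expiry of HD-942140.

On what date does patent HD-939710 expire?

Natural term of HD-939710:
  Base: filing + 19 years → 13 August 2022.
  Administrative Delay Adjustment: +323 days → 2 July 2023.
  Clinical Review Extension: 564 days (within the 1054-day cap) → +564 days → 16 January 2025.
  Opposition Stay Credit: +619 days → 27 September 2026.
Expiry of referenced patent HD-942140:
  Base: filing + 19 years → 7 July 2020.
  Administrative Delay Adjustment: +618 days → 17 March 2022.
  Clinical Review Extension: 1191 days claimed exceeds the 1054-day cap, so +1054 days → 3 February 2025.
  Opposition Stay Credit: +197 days → 19 August 2025.
Terminal disclaimer: HD-939710 expires on the earlier of 27 September 2026 and 19 August 2025.

2025-08-19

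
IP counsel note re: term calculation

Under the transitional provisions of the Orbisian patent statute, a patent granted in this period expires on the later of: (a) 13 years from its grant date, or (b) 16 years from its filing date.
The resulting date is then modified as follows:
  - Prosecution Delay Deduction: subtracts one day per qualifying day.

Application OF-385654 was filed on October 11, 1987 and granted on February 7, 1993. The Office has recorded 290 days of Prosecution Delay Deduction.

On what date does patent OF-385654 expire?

(a) grant + 13 years → 7 February 2006.
(b) filing + 16 years → 11 October 2003.
Later of the two: 7 February 2006.
Prosecution Delay Deduction: −290 days → 23 April 2005.

2005-04-23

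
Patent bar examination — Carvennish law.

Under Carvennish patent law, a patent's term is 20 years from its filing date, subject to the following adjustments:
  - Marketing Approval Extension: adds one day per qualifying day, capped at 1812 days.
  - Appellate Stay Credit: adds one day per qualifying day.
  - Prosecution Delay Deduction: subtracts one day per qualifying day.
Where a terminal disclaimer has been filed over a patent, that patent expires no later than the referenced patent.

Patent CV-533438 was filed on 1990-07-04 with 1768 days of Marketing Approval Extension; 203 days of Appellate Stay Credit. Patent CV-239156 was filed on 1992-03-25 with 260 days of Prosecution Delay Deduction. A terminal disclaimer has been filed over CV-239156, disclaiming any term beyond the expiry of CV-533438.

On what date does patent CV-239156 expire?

July 9, 2011

Natural term of CV-239156:
  Base: filing + 20 years → 25 March 2012.
  Prosecution Delay Deduction: −260 days → 9 July 2011.
Expiry of referenced patent CV-533438:
  Base: filing + 20 years → 4 July 2010.
  Marketing Approval Extension: 1768 days (within the 1812-day cap) → +1768 days → 7 May 2015.
  Appellate Stay Credit: +203 days → 26 November 2015.
Terminal disclaimer: CV-239156 expires on the earlier of 9 July 2011 and 26 November 2015.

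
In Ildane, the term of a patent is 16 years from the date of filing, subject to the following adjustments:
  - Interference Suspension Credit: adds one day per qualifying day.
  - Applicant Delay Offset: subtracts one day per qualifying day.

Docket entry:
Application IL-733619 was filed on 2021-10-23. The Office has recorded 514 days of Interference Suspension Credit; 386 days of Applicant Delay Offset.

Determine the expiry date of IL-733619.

Base term: filing date + 16 years → 23 October 2037.
Interference Suspension Credit: +514 days → 21 March 2039.
Applicant Delay Offset: −386 days → 28 February 2038.

2038-02-28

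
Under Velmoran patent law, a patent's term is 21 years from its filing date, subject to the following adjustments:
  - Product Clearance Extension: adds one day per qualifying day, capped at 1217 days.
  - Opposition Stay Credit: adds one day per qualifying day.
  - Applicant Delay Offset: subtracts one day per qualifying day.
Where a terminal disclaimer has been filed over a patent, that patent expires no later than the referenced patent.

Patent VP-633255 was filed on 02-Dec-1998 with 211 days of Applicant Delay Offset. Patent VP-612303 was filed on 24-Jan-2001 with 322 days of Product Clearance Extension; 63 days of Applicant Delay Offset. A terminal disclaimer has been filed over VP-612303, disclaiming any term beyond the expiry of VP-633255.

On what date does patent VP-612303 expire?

Natural term of VP-612303:
  Base: filing + 21 years → 24 January 2022.
  Product Clearance Extension: 322 days (within the 1217-day cap) → +322 days → 12 December 2022.
  Applicant Delay Offset: −63 days → 10 October 2022.
Expiry of referenced patent VP-633255:
  Base: filing + 21 years → 2 December 2019.
  Applicant Delay Offset: −211 days → 5 May 2019.
Terminal disclaimer: VP-612303 expires on the earlier of 10 October 2022 and 5 May 2019.

May 5, 2019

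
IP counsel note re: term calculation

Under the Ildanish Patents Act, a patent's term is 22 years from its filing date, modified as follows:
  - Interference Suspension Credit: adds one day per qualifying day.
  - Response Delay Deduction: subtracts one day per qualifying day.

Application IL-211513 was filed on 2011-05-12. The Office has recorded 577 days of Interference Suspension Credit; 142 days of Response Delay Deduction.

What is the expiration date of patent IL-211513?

Base term: filing date + 22 years → 12 May 2033.
Interference Suspension Credit: +577 days → 10 December 2034.
Response Delay Deduction: −142 days → 21 July 2034.

July 21, 2034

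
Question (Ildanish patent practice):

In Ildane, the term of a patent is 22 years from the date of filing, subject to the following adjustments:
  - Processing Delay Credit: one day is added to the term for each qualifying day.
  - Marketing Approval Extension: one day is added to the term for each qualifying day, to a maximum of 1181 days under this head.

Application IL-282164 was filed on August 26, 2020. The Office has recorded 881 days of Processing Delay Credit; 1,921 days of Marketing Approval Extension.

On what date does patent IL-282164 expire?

April 18, 2048

Base term: filing date + 22 years → 26 August 2042.
Processing Delay Credit: +881 days → 23 January 2045.
Marketing Approval Extension: 1921 days claimed exceeds the 1181-day cap, so +1181 days → 18 April 2048.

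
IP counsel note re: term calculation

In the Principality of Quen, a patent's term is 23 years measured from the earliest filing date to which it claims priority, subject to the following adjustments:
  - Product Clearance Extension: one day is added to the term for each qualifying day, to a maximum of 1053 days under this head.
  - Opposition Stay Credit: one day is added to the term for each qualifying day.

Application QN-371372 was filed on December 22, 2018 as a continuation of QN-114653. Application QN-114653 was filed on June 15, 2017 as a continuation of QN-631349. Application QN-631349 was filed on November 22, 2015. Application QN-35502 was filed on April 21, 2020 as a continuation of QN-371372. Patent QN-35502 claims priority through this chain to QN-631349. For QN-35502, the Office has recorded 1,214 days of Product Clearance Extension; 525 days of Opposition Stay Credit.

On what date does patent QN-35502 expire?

March 19, 2043

Earliest priority filing: 22 November 2015.
Base term: 22 November 2015 + 23 years → 22 November 2038.
Product Clearance Extension: 1214 days claimed exceeds the 1053-day cap, so +1053 days → 10 October 2041.
Opposition Stay Credit: +525 days → 19 March 2043.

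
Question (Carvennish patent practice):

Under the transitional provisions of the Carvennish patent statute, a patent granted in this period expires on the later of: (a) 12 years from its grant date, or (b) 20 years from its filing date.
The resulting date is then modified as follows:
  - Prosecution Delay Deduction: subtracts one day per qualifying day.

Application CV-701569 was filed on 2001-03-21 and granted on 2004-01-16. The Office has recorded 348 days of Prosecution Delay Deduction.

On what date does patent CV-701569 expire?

2020-04-07

(a) grant + 12 years → 16 January 2016.
(b) filing + 20 years → 21 March 2021.
Later of the two: 21 March 2021.
Prosecution Delay Deduction: −348 days → 7 April 2020.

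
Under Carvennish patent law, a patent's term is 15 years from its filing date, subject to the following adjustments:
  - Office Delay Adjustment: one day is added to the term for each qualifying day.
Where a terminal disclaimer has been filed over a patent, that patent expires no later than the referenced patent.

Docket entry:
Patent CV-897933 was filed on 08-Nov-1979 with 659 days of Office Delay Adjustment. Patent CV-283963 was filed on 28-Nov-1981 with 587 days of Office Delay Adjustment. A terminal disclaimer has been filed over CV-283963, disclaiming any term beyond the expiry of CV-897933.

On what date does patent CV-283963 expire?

Natural term of CV-283963:
  Base: filing + 15 years → 28 November 1996.
  Office Delay Adjustment: +587 days → 8 July 1998.
Expiry of referenced patent CV-897933:
  Base: filing + 15 years → 8 November 1994.
  Office Delay Adjustment: +659 days → 28 August 1996.
Terminal disclaimer: CV-283963 expires on the earlier of 8 July 1998 and 28 August 1996.

August 28, 1996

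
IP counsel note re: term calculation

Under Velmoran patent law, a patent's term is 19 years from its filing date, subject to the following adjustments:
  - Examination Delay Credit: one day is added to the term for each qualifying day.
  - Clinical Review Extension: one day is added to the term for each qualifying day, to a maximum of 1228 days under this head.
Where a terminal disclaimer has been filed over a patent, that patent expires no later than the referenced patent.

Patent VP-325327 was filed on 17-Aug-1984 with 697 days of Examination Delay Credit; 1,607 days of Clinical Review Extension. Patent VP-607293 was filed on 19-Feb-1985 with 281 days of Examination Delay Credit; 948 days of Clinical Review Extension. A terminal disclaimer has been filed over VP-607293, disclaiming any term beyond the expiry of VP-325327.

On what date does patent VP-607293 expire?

Natural term of VP-607293:
  Base: filing + 19 years → 19 February 2004.
  Examination Delay Credit: +281 days → 26 November 2004.
  Clinical Review Extension: 948 days (within the 1228-day cap) → +948 days → 2 July 2007.
Expiry of referenced patent VP-325327:
  Base: filing + 19 years → 17 August 2003.
  Examination Delay Credit: +697 days → 14 July 2005.
  Clinical Review Extension: 1607 days claimed exceeds the 1228-day cap, so +1228 days → 23 November 2008.
Terminal disclaimer: VP-607293 expires on the earlier of 2 July 2007 and 23 November 2008.

July 2, 2007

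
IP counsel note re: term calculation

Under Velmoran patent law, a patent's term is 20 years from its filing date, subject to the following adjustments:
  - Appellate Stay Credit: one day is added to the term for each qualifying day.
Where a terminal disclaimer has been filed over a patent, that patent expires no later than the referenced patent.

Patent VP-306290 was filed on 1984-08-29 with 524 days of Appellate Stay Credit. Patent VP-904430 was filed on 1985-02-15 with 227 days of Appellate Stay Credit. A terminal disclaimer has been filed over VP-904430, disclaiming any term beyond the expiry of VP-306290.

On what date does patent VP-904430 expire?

September 30, 2005

Natural term of VP-904430:
  Base: filing + 20 years → 15 February 2005.
  Appellate Stay Credit: +227 days → 30 September 2005.
Expiry of referenced patent VP-306290:
  Base: filing + 20 years → 29 August 2004.
  Appellate Stay Credit: +524 days → 4 February 2006.
Terminal disclaimer: VP-904430 expires on the earlier of 30 September 2005 and 4 February 2006.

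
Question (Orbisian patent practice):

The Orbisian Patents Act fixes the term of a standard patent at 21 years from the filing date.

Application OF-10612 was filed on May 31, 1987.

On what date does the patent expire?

Filing date + 21 years → 31 May 2008.

May 31, 2008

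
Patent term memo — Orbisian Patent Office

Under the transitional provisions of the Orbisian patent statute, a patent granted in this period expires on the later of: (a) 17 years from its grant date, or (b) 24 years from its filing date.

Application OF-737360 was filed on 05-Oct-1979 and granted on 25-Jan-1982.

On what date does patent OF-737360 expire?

2003-10-05

(a) grant + 17 years → 25 January 1999.
(b) filing + 24 years → 5 October 2003.
Later of the two: 5 October 2003.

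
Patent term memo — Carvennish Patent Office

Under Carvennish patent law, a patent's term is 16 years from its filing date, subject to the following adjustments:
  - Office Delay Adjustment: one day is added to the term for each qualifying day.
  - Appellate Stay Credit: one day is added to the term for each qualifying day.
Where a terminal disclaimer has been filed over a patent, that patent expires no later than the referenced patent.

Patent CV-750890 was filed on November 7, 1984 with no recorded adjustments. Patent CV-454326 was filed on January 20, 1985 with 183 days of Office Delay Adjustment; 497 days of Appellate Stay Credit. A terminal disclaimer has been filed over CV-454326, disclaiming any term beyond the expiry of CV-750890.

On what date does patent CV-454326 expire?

Natural term of CV-454326:
  Base: filing + 16 years → 20 January 2001.
  Office Delay Adjustment: +183 days → 22 July 2001.
  Appellate Stay Credit: +497 days → 1 December 2002.
Expiry of referenced patent CV-750890:
  Base: filing + 16 years → 7 November 2000.
Terminal disclaimer: CV-454326 expires on the earlier of 1 December 2002 and 7 November 2000.

November 7, 2000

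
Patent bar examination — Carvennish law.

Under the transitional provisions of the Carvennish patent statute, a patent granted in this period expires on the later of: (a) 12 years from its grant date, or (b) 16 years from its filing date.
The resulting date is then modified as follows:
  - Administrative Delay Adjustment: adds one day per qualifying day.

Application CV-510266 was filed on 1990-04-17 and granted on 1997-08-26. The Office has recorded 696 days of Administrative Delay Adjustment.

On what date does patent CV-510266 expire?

2011-07-23

(a) grant + 12 years → 26 August 2009.
(b) filing + 16 years → 17 April 2006.
Later of the two: 26 August 2009.
Administrative Delay Adjustment: +696 days → 23 July 2011.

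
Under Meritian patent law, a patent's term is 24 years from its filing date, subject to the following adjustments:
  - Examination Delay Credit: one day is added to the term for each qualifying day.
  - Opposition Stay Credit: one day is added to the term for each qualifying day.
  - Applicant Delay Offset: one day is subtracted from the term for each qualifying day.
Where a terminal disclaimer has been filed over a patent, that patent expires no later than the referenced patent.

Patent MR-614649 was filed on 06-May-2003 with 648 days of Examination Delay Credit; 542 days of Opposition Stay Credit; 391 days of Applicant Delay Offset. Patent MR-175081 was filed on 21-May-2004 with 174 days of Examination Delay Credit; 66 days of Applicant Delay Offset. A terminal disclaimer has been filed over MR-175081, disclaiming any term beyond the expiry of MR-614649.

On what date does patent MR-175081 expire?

2028-09-06

Natural term of MR-175081:
  Base: filing + 24 years → 21 May 2028.
  Examination Delay Credit: +174 days → 11 November 2028.
  Applicant Delay Offset: −66 days → 6 September 2028.
Expiry of referenced patent MR-614649:
  Base: filing + 24 years → 6 May 2027.
  Examination Delay Credit: +648 days → 12 February 2029.
  Opposition Stay Credit: +542 days → 8 August 2030.
  Applicant Delay Offset: −391 days → 13 July 2029.
Terminal disclaimer: MR-175081 expires on the earlier of 6 September 2028 and 13 July 2029.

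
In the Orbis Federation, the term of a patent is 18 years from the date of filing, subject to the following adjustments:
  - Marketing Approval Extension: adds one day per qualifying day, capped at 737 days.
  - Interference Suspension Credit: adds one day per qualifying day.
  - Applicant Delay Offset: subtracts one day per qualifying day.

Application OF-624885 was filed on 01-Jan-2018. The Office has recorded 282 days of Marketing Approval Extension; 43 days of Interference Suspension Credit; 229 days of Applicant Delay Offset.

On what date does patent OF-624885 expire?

Base term: filing date + 18 years → 1 January 2036.
Marketing Approval Extension: 282 days (within the 737-day cap) → +282 days → 9 October 2036.
Interference Suspension Credit: +43 days → 21 November 2036.
Applicant Delay Offset: −229 days → 6 April 2036.

April 6, 2036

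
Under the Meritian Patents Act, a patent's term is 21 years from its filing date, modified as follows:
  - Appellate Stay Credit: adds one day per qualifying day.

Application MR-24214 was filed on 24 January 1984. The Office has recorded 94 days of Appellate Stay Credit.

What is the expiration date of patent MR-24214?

Base term: filing date + 21 years → 24 January 2005.
Appellate Stay Credit: +94 days → 28 April 2005.

April 28, 2005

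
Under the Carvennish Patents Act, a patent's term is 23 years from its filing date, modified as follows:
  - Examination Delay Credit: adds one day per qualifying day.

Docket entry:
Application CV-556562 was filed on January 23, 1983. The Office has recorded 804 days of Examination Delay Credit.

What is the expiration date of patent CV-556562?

April 6, 2008

Base term: filing date + 23 years → 23 January 2006.
Examination Delay Credit: +804 days → 6 April 2008.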